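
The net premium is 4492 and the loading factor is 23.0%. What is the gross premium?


Gross = net * (1 + loading)
= 4492 * (1 + 0.23)
= 4492 * 1.23
= 5525.16


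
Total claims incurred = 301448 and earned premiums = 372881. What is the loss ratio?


Loss ratio = claims / premiums
= 301448 / 372881
= 0.8084


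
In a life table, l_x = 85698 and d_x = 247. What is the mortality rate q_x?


q_x = d_x / l_x
= 247 / 85698
= 0.0029


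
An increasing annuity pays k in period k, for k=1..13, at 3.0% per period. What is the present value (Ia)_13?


(Ia)_n = sum_{k=1}^{n} k * v^k, v = 1/(1+i)
v = 0.970874
Sum computed term by term:
(Ia)_13 = 70.0546


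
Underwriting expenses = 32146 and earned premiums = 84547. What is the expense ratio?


Expense ratio = expenses / premiums
= 32146 / 84547
= 0.3802


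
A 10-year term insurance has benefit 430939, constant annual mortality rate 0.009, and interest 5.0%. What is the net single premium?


NSP = benefit * sum_{k=0}^{n-1} k_p_x * q * v^(k+1)
With constant q=0.009, v=0.952381
Sum = 0.06699
NSP = 430939 * 0.06699
= 28868.4345


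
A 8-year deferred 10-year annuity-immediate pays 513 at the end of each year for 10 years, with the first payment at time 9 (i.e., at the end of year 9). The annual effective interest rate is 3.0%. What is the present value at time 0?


PV at time 8 of the 10-year annuity-immediate:
a_n = 513 * (1-(1+0.03)^(-10))/0.03 = 4375.9941
Discount back 8 years to time 0:
PV = 4375.9941 * (1+0.03)^(-8)
= 4375.9941 * 0.789409
= 3454.4501


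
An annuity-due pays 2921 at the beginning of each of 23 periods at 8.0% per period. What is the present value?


PV_due = PMT * (1-(1+i)^(-n))/i * (1+i)
PV_immediate = 30293.8632
PV_due = 30293.8632 * 1.08
= 32717.3722


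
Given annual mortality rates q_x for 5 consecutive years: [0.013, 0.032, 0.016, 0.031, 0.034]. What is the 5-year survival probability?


p_k = 1 - q_k for each year
Survival = product of (1 - q_k)
= 0.987 * 0.968 * 0.984 * 0.969 * 0.966
= 0.88


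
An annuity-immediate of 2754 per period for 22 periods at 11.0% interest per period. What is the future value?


FV = PMT * ((1+i)^n - 1) / i
= 2754 * ((1.11)^22 - 1) / 0.11
= 2754 * (9.933574 - 1) / 0.11
= 223664.2083


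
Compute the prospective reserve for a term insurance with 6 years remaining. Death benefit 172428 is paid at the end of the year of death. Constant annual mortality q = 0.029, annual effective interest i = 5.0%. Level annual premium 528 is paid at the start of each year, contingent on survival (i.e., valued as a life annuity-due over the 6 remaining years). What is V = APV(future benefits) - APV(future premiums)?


v = 1/(1+i) = 0.952381
APV(future benefits) per unit = sum_{k=0}^{5} k_p_x * q * v^(k+1) = 0.1375
APV(future benefits) = 172428 * 0.1375 = 23708.8356
Life annuity-due factor ä_{x:6} = sum_{k=0}^{5} k_p_x * v^k = 4.978445
APV(future premiums) = 528 * 4.978445 = 2628.6191
V = 23708.8356 - 2628.6191
= 21080.2165


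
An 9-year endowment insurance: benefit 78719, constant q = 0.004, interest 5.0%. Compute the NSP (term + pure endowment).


Term component = 2205.4682
Pure endowment = 9_p_x * v^9 * benefit = 0.964571 * 0.644609 * 78719 = 48945.1792
NSP = 51150.6474


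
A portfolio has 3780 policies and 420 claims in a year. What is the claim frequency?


frequency = claims / policies
= 420 / 3780
= 0.1111


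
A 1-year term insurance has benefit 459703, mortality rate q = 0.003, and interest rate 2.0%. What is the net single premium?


NSP = benefit * q * v
v = 1/(1+i) = 0.980392
NSP = 459703 * 0.003 * 0.980392
= 1352.0676


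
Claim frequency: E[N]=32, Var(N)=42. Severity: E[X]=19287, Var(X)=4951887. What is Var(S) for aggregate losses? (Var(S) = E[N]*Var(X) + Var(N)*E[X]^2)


Var(S) = E[N]*Var(X) + Var(N)*E[X]^2
= 32*4951887 + 42*19287^2
= 158460384 + 15623511498
= 1.5782e+10


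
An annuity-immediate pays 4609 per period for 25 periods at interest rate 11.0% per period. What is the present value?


PV = PMT * (1 - (1+i)^(-n)) / i
= 4609 * (1 - (1+0.11)^(-25)) / 0.11
= 4609 * (1 - 0.073608) / 0.11
= 4609 * 8.421745
= 38815.8212


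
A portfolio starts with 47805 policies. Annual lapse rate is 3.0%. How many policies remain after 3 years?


remaining = initial * (1 - lapse)^years
= 47805 * (1 - 0.03)^3
= 47805 * 0.912673
= 43630.3328


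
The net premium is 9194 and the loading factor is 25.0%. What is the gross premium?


Gross = net * (1 + loading)
= 9194 * (1 + 0.25)
= 9194 * 1.25
= 11492.5


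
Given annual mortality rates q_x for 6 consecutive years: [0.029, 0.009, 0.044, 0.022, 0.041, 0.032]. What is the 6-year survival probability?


p_k = 1 - q_k for each year
Survival = product of (1 - q_k)
= 0.971 * 0.991 * 0.956 * 0.978 * 0.959 * 0.968
= 0.8352


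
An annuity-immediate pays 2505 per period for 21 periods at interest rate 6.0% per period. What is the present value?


PV = PMT * (1 - (1+i)^(-n)) / i
= 2505 * (1 - (1+0.06)^(-21)) / 0.06
= 2505 * (1 - 0.294155) / 0.06
= 2505 * 11.764077
= 29469.0119


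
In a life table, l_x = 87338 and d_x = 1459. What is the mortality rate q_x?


q_x = d_x / l_x
= 1459 / 87338
= 0.0167


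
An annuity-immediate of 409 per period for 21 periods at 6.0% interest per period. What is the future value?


FV = PMT * ((1+i)^n - 1) / i
= 409 * ((1.06)^21 - 1) / 0.06
= 409 * (3.399564 - 1) / 0.06
= 16357.0252


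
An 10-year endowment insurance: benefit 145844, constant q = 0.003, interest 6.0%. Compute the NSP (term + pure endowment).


Term component = 3181.7099
Pure endowment = 10_p_x * v^10 * benefit = 0.970402 * 0.558395 * 145844 = 79028.0921
NSP = 82209.802


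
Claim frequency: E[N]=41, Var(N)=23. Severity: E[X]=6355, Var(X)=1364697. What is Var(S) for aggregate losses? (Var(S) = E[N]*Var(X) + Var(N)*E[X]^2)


Var(S) = E[N]*Var(X) + Var(N)*E[X]^2
= 41*1364697 + 23*6355^2
= 55952577 + 928878575
= 9.8483e+08


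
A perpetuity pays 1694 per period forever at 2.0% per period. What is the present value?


PV = PMT / i
= 1694 / 0.02
= 84700.0


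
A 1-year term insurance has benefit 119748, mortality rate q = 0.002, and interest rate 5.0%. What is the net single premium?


NSP = benefit * q * v
v = 1/(1+i) = 0.952381
NSP = 119748 * 0.002 * 0.952381
= 228.0914


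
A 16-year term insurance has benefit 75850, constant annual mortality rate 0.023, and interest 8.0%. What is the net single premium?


NSP = benefit * sum_{k=0}^{n-1} k_p_x * q * v^(k+1)
With constant q=0.023, v=0.925926
Sum = 0.178383
NSP = 75850 * 0.178383
= 13530.3238


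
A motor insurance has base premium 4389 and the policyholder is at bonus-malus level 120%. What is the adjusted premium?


adjusted = base * BM_level / 100
= 4389 * 120 / 100
= 4389 * 1.2
= 5266.8


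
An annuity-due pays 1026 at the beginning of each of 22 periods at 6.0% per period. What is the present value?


PV_due = PMT * (1-(1+i)^(-n))/i * (1+i)
PV_immediate = 12354.6628
PV_due = 12354.6628 * 1.06
= 13095.9426


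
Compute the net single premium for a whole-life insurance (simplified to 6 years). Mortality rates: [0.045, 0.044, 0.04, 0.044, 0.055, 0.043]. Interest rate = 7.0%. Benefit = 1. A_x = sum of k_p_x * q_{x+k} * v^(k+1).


v = 0.934579
Year 0: k_p_x=1.0, q=0.045, term=0.042056
Year 1: k_p_x=0.955, q=0.044, term=0.036702
Year 2: k_p_x=0.91298, q=0.04, term=0.029811
Year 3: k_p_x=0.876461, q=0.044, term=0.029421
Year 4: k_p_x=0.837897, q=0.055, term=0.032857
Year 5: k_p_x=0.791812, q=0.043, term=0.022688
A_x = 0.1935


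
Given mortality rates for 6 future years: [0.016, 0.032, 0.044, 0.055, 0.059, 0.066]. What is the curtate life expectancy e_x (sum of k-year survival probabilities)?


e_x = sum_{k=1}^{n} k_p_x
k_p_x values:
  1_p_x = 0.984
  2_p_x = 0.952512
  3_p_x = 0.910601
  4_p_x = 0.860518
  5_p_x = 0.809748
  6_p_x = 0.756304
e_x = 5.2737


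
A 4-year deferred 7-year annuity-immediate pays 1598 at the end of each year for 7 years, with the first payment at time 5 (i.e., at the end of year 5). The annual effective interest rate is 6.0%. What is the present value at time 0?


PV at time 4 of the 7-year annuity-immediate:
a_n = 1598 * (1-(1+0.06)^(-7))/0.06 = 8920.6455
Discount back 4 years to time 0:
PV = 8920.6455 * (1+0.06)^(-4)
= 8920.6455 * 0.792094
= 7065.9868


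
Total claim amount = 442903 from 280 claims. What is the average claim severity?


severity = total / number
= 442903 / 280
= 1581.7964


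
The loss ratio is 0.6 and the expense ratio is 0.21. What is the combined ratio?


Combined ratio = loss ratio + expense ratio
= 0.6 + 0.21
= 0.81


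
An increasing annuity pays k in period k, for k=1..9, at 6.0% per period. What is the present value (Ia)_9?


(Ia)_n = sum_{k=1}^{n} k * v^k, v = 1/(1+i)
v = 0.943396
Sum computed term by term:
(Ia)_9 = 31.3785


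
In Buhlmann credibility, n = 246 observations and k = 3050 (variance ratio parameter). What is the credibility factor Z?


Z = n / (n + k)
= 246 / (246 + 3050)
= 246 / 3296
= 0.0746


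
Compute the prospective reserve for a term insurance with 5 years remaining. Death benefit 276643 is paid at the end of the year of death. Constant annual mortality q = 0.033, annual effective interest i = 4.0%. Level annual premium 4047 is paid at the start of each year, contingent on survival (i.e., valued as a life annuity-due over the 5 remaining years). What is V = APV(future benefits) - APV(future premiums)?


v = 1/(1+i) = 0.961538
APV(future benefits) per unit = sum_{k=0}^{4} k_p_x * q * v^(k+1) = 0.137891
APV(future benefits) = 276643 * 0.137891 = 38146.4559
Life annuity-due factor ä_{x:5} = sum_{k=0}^{4} k_p_x * v^k = 4.345642
APV(future premiums) = 4047 * 4.345642 = 17586.8117
V = 38146.4559 - 17586.8117
= 20559.6442


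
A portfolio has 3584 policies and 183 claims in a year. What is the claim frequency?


frequency = claims / policies
= 183 / 3584
= 0.0511


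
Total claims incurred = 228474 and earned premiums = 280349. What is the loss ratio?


Loss ratio = claims / premiums
= 228474 / 280349
= 0.815


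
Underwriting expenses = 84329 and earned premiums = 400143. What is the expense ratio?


Expense ratio = expenses / premiums
= 84329 / 400143
= 0.2107


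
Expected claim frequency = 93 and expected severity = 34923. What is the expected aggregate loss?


E[S] = E[N] * E[X]
= 93 * 34923
= 3.2478e+06


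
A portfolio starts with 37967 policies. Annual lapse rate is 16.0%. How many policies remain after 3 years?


remaining = initial * (1 - lapse)^years
= 37967 * (1 - 0.16)^3
= 37967 * 0.592704
= 22503.1928


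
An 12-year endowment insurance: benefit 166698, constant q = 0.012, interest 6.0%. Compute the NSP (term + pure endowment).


Term component = 15837.8367
Pure endowment = 12_p_x * v^12 * benefit = 0.865134 * 0.496969 * 166698 = 71670.9797
NSP = 87508.8164


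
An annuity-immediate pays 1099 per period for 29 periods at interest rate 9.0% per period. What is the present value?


PV = PMT * (1 - (1+i)^(-n)) / i
= 1099 * (1 - (1+0.09)^(-29)) / 0.09
= 1099 * (1 - 0.082155) / 0.09
= 1099 * 10.198283
= 11207.9129


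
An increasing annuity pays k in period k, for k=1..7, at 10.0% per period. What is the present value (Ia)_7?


(Ia)_n = sum_{k=1}^{n} k * v^k, v = 1/(1+i)
v = 0.909091
Sum computed term by term:
(Ia)_7 = 17.6315


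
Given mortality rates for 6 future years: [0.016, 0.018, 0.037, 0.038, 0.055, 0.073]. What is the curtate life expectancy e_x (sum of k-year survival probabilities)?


e_x = sum_{k=1}^{n} k_p_x
k_p_x values:
  1_p_x = 0.984
  2_p_x = 0.966288
  3_p_x = 0.930535
  4_p_x = 0.895175
  5_p_x = 0.84594
  6_p_x = 0.784187
e_x = 5.4061


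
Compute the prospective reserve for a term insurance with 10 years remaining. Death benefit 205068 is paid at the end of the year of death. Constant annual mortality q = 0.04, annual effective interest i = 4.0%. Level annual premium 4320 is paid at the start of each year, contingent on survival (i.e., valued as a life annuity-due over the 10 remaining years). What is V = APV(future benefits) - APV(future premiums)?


v = 1/(1+i) = 0.961538
APV(future benefits) per unit = sum_{k=0}^{9} k_p_x * q * v^(k+1) = 0.275431
APV(future benefits) = 205068 * 0.275431 = 56482.1759
Life annuity-due factor ä_{x:10} = sum_{k=0}^{9} k_p_x * v^k = 7.161218
APV(future premiums) = 4320 * 7.161218 = 30936.4601
V = 56482.1759 - 30936.4601
= 25545.7158


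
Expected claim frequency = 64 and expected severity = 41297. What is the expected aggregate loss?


E[S] = E[N] * E[X]
= 64 * 41297
= 2.6430e+06


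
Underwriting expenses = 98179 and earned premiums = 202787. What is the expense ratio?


Expense ratio = expenses / premiums
= 98179 / 202787
= 0.4841


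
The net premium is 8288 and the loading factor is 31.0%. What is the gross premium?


Gross = net * (1 + loading)
= 8288 * (1 + 0.31)
= 8288 * 1.31
= 10857.28


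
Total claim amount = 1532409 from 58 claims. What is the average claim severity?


severity = total / number
= 1532409 / 58
= 26420.8448


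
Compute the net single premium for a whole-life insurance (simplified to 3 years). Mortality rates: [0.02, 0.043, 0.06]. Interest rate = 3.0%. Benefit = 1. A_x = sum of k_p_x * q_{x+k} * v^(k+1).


v = 0.970874
Year 0: k_p_x=1.0, q=0.02, term=0.019417
Year 1: k_p_x=0.98, q=0.043, term=0.039721
Year 2: k_p_x=0.93786, q=0.06, term=0.051496
A_x = 0.1106


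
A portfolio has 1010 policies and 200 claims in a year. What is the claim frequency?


frequency = claims / policies
= 200 / 1010
= 0.198


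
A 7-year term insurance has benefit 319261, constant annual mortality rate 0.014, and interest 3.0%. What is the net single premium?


NSP = benefit * sum_{k=0}^{n-1} k_p_x * q * v^(k+1)
With constant q=0.014, v=0.970874
Sum = 0.083784
NSP = 319261 * 0.083784
= 26749.0281


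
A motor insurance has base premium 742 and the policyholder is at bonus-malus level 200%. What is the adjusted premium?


adjusted = base * BM_level / 100
= 742 * 200 / 100
= 742 * 2.0
= 1484.0


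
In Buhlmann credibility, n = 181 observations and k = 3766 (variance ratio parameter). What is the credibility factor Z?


Z = n / (n + k)
= 181 / (181 + 3766)
= 181 / 3947
= 0.0459


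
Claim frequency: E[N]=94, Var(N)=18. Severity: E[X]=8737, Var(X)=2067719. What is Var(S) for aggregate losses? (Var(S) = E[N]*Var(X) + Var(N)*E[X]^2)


Var(S) = E[N]*Var(X) + Var(N)*E[X]^2
= 94*2067719 + 18*8737^2
= 194365586 + 1374033042
= 1.5684e+09


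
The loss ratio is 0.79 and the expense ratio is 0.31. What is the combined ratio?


Combined ratio = loss ratio + expense ratio
= 0.79 + 0.31
= 1.1


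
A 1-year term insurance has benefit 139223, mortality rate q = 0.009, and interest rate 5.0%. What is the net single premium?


NSP = benefit * q * v
v = 1/(1+i) = 0.952381
NSP = 139223 * 0.009 * 0.952381
= 1193.34


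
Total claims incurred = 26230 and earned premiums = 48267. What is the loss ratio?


Loss ratio = claims / premiums
= 26230 / 48267
= 0.5434


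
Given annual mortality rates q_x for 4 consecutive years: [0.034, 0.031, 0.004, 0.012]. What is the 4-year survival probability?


p_k = 1 - q_k for each year
Survival = product of (1 - q_k)
= 0.966 * 0.969 * 0.996 * 0.988
= 0.9211


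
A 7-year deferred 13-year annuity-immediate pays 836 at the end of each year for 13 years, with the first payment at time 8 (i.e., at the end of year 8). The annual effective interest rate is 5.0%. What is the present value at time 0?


PV at time 7 of the 13-year annuity-immediate:
a_n = 836 * (1-(1+0.05)^(-13))/0.05 = 7853.027
Discount back 7 years to time 0:
PV = 7853.027 * (1+0.05)^(-7)
= 7853.027 * 0.710681
= 5580.9997


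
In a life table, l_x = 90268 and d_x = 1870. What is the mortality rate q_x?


q_x = d_x / l_x
= 1870 / 90268
= 0.0207


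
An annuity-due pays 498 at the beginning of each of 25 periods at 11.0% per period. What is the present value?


PV_due = PMT * (1-(1+i)^(-n))/i * (1+i)
PV_immediate = 4194.0288
PV_due = 4194.0288 * 1.11
= 4655.372


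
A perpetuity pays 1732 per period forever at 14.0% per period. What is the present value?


PV = PMT / i
= 1732 / 0.14
= 12371.4286


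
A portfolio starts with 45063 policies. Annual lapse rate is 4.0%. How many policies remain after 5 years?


remaining = initial * (1 - lapse)^years
= 45063 * (1 - 0.04)^5
= 45063 * 0.815373
= 36743.1399


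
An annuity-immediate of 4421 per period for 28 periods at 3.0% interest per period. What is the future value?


FV = PMT * ((1+i)^n - 1) / i
= 4421 * ((1.03)^28 - 1) / 0.03
= 4421 * (2.287928 - 1) / 0.03
= 189797.6085


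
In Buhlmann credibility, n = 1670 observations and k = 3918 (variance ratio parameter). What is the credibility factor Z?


Z = n / (n + k)
= 1670 / (1670 + 3918)
= 1670 / 5588
= 0.2989


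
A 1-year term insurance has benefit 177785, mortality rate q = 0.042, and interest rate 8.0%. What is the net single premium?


NSP = benefit * q * v
v = 1/(1+i) = 0.925926
NSP = 177785 * 0.042 * 0.925926
= 6913.8611


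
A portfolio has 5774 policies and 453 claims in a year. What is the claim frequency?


frequency = claims / policies
= 453 / 5774
= 0.0785


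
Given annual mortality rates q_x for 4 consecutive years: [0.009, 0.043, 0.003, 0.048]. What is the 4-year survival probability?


p_k = 1 - q_k for each year
Survival = product of (1 - q_k)
= 0.991 * 0.957 * 0.997 * 0.952
= 0.9002


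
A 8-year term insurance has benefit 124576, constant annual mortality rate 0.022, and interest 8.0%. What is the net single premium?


NSP = benefit * sum_{k=0}^{n-1} k_p_x * q * v^(k+1)
With constant q=0.022, v=0.925926
Sum = 0.118155
NSP = 124576 * 0.118155
= 14719.294


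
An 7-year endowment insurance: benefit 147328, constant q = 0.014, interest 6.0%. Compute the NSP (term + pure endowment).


Term component = 11077.9055
Pure endowment = 7_p_x * v^7 * benefit = 0.906021 * 0.665057 * 147328 = 88773.3566
NSP = 99851.2621


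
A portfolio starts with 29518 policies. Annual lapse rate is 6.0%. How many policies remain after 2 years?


remaining = initial * (1 - lapse)^years
= 29518 * (1 - 0.06)^2
= 29518 * 0.8836
= 26082.1048


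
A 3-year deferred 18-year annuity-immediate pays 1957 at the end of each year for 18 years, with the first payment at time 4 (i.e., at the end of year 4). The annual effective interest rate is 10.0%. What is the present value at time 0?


PV at time 3 of the 18-year annuity-immediate:
a_n = 1957 * (1-(1+0.1)^(-18))/0.1 = 16050.1635
Discount back 3 years to time 0:
PV = 16050.1635 * (1+0.1)^(-3)
= 16050.1635 * 0.751315
= 12058.7254


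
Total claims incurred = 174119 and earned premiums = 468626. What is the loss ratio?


Loss ratio = claims / premiums
= 174119 / 468626
= 0.3716


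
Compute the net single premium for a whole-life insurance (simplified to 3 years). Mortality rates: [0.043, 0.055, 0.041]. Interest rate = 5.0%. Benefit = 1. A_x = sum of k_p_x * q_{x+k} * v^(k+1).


v = 0.952381
Year 0: k_p_x=1.0, q=0.043, term=0.040952
Year 1: k_p_x=0.957, q=0.055, term=0.047741
Year 2: k_p_x=0.904365, q=0.041, term=0.03203
A_x = 0.1207


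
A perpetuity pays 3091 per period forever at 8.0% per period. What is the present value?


PV = PMT / i
= 3091 / 0.08
= 38637.5


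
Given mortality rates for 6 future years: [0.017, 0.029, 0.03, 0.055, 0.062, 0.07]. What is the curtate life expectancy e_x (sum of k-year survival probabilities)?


e_x = sum_{k=1}^{n} k_p_x
k_p_x values:
  1_p_x = 0.983
  2_p_x = 0.954493
  3_p_x = 0.925858
  4_p_x = 0.874936
  5_p_x = 0.82069
  6_p_x = 0.763242
e_x = 5.3222


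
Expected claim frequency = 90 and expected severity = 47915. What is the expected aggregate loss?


E[S] = E[N] * E[X]
= 90 * 47915
= 4.3124e+06


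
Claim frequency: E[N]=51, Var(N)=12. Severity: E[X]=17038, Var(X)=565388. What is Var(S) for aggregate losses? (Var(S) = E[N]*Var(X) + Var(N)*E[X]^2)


Var(S) = E[N]*Var(X) + Var(N)*E[X]^2
= 51*565388 + 12*17038^2
= 28834788 + 3483521328
= 3.5124e+09


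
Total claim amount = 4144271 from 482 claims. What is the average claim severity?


severity = total / number
= 4144271 / 482
= 8598.0726


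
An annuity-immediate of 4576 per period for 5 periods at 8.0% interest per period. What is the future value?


FV = PMT * ((1+i)^n - 1) / i
= 4576 * ((1.08)^5 - 1) / 0.08
= 4576 * (1.469328 - 1) / 0.08
= 26845.566


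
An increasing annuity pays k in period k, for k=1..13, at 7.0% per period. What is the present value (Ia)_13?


(Ia)_n = sum_{k=1}^{n} k * v^k, v = 1/(1+i)
v = 0.934579
Sum computed term by term:
(Ia)_13 = 50.6878


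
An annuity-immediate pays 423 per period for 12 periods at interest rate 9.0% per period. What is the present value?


PV = PMT * (1 - (1+i)^(-n)) / i
= 423 * (1 - (1+0.09)^(-12)) / 0.09
= 423 * (1 - 0.355535) / 0.09
= 423 * 7.160725
= 3028.9868


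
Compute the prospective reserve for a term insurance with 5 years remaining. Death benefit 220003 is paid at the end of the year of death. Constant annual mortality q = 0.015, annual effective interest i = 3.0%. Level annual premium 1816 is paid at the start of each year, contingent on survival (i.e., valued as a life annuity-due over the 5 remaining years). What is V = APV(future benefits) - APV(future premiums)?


v = 1/(1+i) = 0.970874
APV(future benefits) per unit = sum_{k=0}^{4} k_p_x * q * v^(k+1) = 0.066725
APV(future benefits) = 220003 * 0.066725 = 14679.6928
Life annuity-due factor ä_{x:5} = sum_{k=0}^{4} k_p_x * v^k = 4.581781
APV(future premiums) = 1816 * 4.581781 = 8320.5144
V = 14679.6928 - 8320.5144
= 6359.1785


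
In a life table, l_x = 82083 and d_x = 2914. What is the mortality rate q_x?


q_x = d_x / l_x
= 2914 / 82083
= 0.0355


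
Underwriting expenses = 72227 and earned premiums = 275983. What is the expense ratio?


Expense ratio = expenses / premiums
= 72227 / 275983
= 0.2617


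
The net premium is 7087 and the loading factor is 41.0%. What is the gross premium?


Gross = net * (1 + loading)
= 7087 * (1 + 0.41)
= 7087 * 1.41
= 9992.67


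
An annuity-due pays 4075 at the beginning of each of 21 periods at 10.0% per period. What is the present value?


PV_due = PMT * (1-(1+i)^(-n))/i * (1+i)
PV_immediate = 35243.4292
PV_due = 35243.4292 * 1.1
= 38767.7722


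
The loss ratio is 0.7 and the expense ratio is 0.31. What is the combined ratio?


Combined ratio = loss ratio + expense ratio
= 0.7 + 0.31
= 1.01


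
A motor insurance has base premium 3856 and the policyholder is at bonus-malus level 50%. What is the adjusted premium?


adjusted = base * BM_level / 100
= 3856 * 50 / 100
= 3856 * 0.5
= 1928.0


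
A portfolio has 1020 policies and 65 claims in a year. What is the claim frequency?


frequency = claims / policies
= 65 / 1020
= 0.0637


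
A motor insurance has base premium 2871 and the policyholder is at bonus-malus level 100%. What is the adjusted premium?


adjusted = base * BM_level / 100
= 2871 * 100 / 100
= 2871 * 1.0
= 2871.0


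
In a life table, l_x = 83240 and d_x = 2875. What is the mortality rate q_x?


q_x = d_x / l_x
= 2875 / 83240
= 0.0345


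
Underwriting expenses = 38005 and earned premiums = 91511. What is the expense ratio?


Expense ratio = expenses / premiums
= 38005 / 91511
= 0.4153


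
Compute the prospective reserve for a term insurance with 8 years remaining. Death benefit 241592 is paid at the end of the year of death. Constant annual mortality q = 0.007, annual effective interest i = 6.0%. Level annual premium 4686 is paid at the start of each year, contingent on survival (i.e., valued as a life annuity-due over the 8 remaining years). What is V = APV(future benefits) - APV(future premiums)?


v = 1/(1+i) = 0.943396
APV(future benefits) per unit = sum_{k=0}^{7} k_p_x * q * v^(k+1) = 0.042509
APV(future benefits) = 241592 * 0.042509 = 10269.8848
Life annuity-due factor ä_{x:8} = sum_{k=0}^{7} k_p_x * v^k = 6.437109
APV(future premiums) = 4686 * 6.437109 = 30164.2918
V = 10269.8848 - 30164.2918
= -19894.407


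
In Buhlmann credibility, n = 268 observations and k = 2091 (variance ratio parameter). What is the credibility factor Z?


Z = n / (n + k)
= 268 / (268 + 2091)
= 268 / 2359
= 0.1136


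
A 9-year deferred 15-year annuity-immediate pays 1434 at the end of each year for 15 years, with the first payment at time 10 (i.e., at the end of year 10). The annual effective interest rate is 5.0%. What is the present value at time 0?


PV at time 9 of the 15-year annuity-immediate:
a_n = 1434 * (1-(1+0.05)^(-15))/0.05 = 14884.4296
Discount back 9 years to time 0:
PV = 14884.4296 * (1+0.05)^(-9)
= 14884.4296 * 0.644609
= 9594.6361


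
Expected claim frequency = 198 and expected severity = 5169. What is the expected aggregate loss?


E[S] = E[N] * E[X]
= 198 * 5169
= 1.0235e+06


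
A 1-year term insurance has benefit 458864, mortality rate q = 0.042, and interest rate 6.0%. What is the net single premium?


NSP = benefit * q * v
v = 1/(1+i) = 0.943396
NSP = 458864 * 0.042 * 0.943396
= 18181.4038


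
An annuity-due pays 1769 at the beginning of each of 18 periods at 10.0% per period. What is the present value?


PV_due = PMT * (1-(1+i)^(-n))/i * (1+i)
PV_immediate = 14508.298
PV_due = 14508.298 * 1.1
= 15959.1278


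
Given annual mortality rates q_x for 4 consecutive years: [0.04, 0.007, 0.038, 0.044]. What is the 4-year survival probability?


p_k = 1 - q_k for each year
Survival = product of (1 - q_k)
= 0.96 * 0.993 * 0.962 * 0.956
= 0.8767


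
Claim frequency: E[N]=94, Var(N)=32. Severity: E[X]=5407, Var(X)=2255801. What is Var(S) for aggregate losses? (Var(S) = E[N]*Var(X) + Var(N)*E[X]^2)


Var(S) = E[N]*Var(X) + Var(N)*E[X]^2
= 94*2255801 + 32*5407^2
= 212045294 + 935540768
= 1.1476e+09


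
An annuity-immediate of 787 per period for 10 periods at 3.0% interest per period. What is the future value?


FV = PMT * ((1+i)^n - 1) / i
= 787 * ((1.03)^10 - 1) / 0.03
= 787 * (1.343916 - 1) / 0.03
= 9022.073


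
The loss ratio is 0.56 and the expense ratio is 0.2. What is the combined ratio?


Combined ratio = loss ratio + expense ratio
= 0.56 + 0.2
= 0.76


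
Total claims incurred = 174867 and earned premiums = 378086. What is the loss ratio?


Loss ratio = claims / premiums
= 174867 / 378086
= 0.4625


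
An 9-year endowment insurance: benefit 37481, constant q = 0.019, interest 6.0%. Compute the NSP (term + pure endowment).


Term component = 4524.8352
Pure endowment = 9_p_x * v^9 * benefit = 0.841436 * 0.591898 * 37481 = 18667.2115
NSP = 23192.0467


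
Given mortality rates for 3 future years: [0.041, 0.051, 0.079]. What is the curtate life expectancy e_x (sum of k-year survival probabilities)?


e_x = sum_{k=1}^{n} k_p_x
k_p_x values:
  1_p_x = 0.959
  2_p_x = 0.910091
  3_p_x = 0.838194
e_x = 2.7073


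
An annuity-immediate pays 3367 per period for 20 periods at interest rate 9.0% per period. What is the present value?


PV = PMT * (1 - (1+i)^(-n)) / i
= 3367 * (1 - (1+0.09)^(-20)) / 0.09
= 3367 * (1 - 0.178431) / 0.09
= 3367 * 9.128546
= 30735.8133


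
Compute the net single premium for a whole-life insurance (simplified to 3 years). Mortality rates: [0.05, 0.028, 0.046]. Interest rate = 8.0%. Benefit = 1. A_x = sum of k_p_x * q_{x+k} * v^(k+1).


v = 0.925926
Year 0: k_p_x=1.0, q=0.05, term=0.046296
Year 1: k_p_x=0.95, q=0.028, term=0.022805
Year 2: k_p_x=0.9234, q=0.046, term=0.033719
A_x = 0.1028


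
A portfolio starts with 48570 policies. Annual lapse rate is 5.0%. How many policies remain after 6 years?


remaining = initial * (1 - lapse)^years
= 48570 * (1 - 0.05)^6
= 48570 * 0.735092
= 35703.4131


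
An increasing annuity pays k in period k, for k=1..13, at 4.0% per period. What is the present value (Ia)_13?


(Ia)_n = sum_{k=1}^{n} k * v^k, v = 1/(1+i)
v = 0.961538
Sum computed term by term:
(Ia)_13 = 64.4403


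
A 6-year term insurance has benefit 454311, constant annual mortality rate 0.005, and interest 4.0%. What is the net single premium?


NSP = benefit * sum_{k=0}^{n-1} k_p_x * q * v^(k+1)
With constant q=0.005, v=0.961538
Sum = 0.0259
NSP = 454311 * 0.0259
= 11766.6807


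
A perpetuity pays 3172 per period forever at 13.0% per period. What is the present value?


PV = PMT / i
= 3172 / 0.13
= 24400.0


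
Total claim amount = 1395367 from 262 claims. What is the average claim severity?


severity = total / number
= 1395367 / 262
= 5325.8282


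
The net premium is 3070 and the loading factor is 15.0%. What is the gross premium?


Gross = net * (1 + loading)
= 3070 * (1 + 0.15)
= 3070 * 1.15
= 3530.5


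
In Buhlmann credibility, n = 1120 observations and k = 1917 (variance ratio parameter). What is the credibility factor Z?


Z = n / (n + k)
= 1120 / (1120 + 1917)
= 1120 / 3037
= 0.3688


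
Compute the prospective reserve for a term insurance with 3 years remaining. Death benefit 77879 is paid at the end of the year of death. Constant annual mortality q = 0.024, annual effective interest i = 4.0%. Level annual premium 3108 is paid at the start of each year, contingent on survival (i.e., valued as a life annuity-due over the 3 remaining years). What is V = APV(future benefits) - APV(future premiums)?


v = 1/(1+i) = 0.961538
APV(future benefits) per unit = sum_{k=0}^{2} k_p_x * q * v^(k+1) = 0.065058
APV(future benefits) = 77879 * 0.065058 = 5066.6369
Life annuity-due factor ä_{x:3} = sum_{k=0}^{2} k_p_x * v^k = 2.819172
APV(future premiums) = 3108 * 2.819172 = 8761.9853
V = 5066.6369 - 8761.9853
= -3695.3484


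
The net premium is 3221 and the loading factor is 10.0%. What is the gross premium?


Gross = net * (1 + loading)
= 3221 * (1 + 0.1)
= 3221 * 1.1
= 3543.1


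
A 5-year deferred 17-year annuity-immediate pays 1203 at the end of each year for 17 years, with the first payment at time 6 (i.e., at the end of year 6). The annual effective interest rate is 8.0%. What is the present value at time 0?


PV at time 5 of the 17-year annuity-immediate:
a_n = 1203 * (1-(1+0.08)^(-17))/0.08 = 10973.3306
Discount back 5 years to time 0:
PV = 10973.3306 * (1+0.08)^(-5)
= 10973.3306 * 0.680583
= 7468.2645


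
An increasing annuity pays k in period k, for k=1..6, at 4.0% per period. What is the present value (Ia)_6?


(Ia)_n = sum_{k=1}^{n} k * v^k, v = 1/(1+i)
v = 0.961538
Sum computed term by term:
(Ia)_6 = 17.7484


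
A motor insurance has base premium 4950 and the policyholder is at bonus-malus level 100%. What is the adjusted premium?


adjusted = base * BM_level / 100
= 4950 * 100 / 100
= 4950 * 1.0
= 4950.0


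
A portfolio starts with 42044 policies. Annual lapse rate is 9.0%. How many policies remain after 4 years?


remaining = initial * (1 - lapse)^years
= 42044 * (1 - 0.09)^4
= 42044 * 0.68575
= 28831.6566


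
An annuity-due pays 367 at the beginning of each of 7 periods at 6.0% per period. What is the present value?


PV_due = PMT * (1-(1+i)^(-n))/i * (1+i)
PV_immediate = 2048.734
PV_due = 2048.734 * 1.06
= 2171.658


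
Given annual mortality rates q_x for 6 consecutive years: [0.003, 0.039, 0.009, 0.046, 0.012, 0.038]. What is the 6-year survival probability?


p_k = 1 - q_k for each year
Survival = product of (1 - q_k)
= 0.997 * 0.961 * 0.991 * 0.954 * 0.988 * 0.962
= 0.8609


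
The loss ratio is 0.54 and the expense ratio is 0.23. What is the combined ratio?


Combined ratio = loss ratio + expense ratio
= 0.54 + 0.23
= 0.77


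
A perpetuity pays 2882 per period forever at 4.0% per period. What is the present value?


PV = PMT / i
= 2882 / 0.04
= 72050.0


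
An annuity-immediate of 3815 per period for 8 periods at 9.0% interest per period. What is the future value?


FV = PMT * ((1+i)^n - 1) / i
= 3815 * ((1.09)^8 - 1) / 0.09
= 3815 * (1.992563 - 1) / 0.09
= 42073.6275


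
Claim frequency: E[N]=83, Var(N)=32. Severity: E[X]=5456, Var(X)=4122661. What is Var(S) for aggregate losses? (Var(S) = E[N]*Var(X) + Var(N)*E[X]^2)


Var(S) = E[N]*Var(X) + Var(N)*E[X]^2
= 83*4122661 + 32*5456^2
= 342180863 + 952573952
= 1.2948e+09


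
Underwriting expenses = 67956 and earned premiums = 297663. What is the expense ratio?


Expense ratio = expenses / premiums
= 67956 / 297663
= 0.2283


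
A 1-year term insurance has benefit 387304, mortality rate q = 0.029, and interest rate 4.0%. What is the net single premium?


NSP = benefit * q * v
v = 1/(1+i) = 0.961538
NSP = 387304 * 0.029 * 0.961538
= 10799.8231


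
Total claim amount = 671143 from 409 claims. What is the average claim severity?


severity = total / number
= 671143 / 409
= 1640.9364


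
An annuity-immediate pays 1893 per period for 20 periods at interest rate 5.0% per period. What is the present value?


PV = PMT * (1 - (1+i)^(-n)) / i
= 1893 * (1 - (1+0.05)^(-20)) / 0.05
= 1893 * (1 - 0.376889) / 0.05
= 1893 * 12.46221
= 23590.9642


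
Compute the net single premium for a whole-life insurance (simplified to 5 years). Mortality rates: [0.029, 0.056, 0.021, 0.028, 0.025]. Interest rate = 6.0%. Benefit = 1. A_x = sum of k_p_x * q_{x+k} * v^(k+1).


v = 0.943396
Year 0: k_p_x=1.0, q=0.029, term=0.027358
Year 1: k_p_x=0.971, q=0.056, term=0.048394
Year 2: k_p_x=0.916624, q=0.021, term=0.016162
Year 3: k_p_x=0.897375, q=0.028, term=0.019903
Year 4: k_p_x=0.872248, q=0.025, term=0.016295
A_x = 0.1281


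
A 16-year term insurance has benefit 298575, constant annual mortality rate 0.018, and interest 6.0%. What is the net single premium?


NSP = benefit * sum_{k=0}^{n-1} k_p_x * q * v^(k+1)
With constant q=0.018, v=0.943396
Sum = 0.162838
NSP = 298575 * 0.162838
= 48619.4315


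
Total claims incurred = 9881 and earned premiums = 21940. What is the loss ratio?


Loss ratio = claims / premiums
= 9881 / 21940
= 0.4504


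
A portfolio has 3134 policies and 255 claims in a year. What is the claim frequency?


frequency = claims / policies
= 255 / 3134
= 0.0814


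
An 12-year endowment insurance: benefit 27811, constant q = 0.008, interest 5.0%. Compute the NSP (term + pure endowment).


Term component = 1896.2441
Pure endowment = 12_p_x * v^12 * benefit = 0.908113 * 0.556837 * 27811 = 14063.2301
NSP = 15959.4742


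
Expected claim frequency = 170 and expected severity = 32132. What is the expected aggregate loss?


E[S] = E[N] * E[X]
= 170 * 32132
= 5.4624e+06


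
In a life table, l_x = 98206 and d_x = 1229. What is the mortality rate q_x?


q_x = d_x / l_x
= 1229 / 98206
= 0.0125


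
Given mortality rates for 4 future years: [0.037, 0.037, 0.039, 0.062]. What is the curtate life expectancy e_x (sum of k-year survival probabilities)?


e_x = sum_{k=1}^{n} k_p_x
k_p_x values:
  1_p_x = 0.963
  2_p_x = 0.927369
  3_p_x = 0.891202
  4_p_x = 0.835947
e_x = 3.6175


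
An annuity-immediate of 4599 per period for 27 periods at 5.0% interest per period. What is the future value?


FV = PMT * ((1+i)^n - 1) / i
= 4599 * ((1.05)^27 - 1) / 0.05
= 4599 * (3.733456 - 1) / 0.05
= 251423.3125


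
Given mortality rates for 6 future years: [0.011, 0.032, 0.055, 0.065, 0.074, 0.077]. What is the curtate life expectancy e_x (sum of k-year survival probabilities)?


e_x = sum_{k=1}^{n} k_p_x
k_p_x values:
  1_p_x = 0.989
  2_p_x = 0.957352
  3_p_x = 0.904698
  4_p_x = 0.845892
  5_p_x = 0.783296
  6_p_x = 0.722982
e_x = 5.2032


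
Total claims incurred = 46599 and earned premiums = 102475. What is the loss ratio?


Loss ratio = claims / premiums
= 46599 / 102475
= 0.4547


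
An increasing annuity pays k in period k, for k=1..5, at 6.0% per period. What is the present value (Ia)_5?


(Ia)_n = sum_{k=1}^{n} k * v^k, v = 1/(1+i)
v = 0.943396
Sum computed term by term:
(Ia)_5 = 12.1469


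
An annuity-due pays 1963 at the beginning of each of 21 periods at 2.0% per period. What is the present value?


PV_due = PMT * (1-(1+i)^(-n))/i * (1+i)
PV_immediate = 33393.0036
PV_due = 33393.0036 * 1.02
= 34060.8637


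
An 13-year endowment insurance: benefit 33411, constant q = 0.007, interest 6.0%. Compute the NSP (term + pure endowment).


Term component = 1996.9557
Pure endowment = 13_p_x * v^13 * benefit = 0.912726 * 0.468839 * 33411 = 14297.2811
NSP = 16294.2368


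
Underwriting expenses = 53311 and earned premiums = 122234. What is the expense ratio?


Expense ratio = expenses / premiums
= 53311 / 122234
= 0.4361


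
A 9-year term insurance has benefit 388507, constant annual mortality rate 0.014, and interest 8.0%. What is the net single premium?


NSP = benefit * sum_{k=0}^{n-1} k_p_x * q * v^(k+1)
With constant q=0.014, v=0.925926
Sum = 0.08331
NSP = 388507 * 0.08331
= 32366.4268


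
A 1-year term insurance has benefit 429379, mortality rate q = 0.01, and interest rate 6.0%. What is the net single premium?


NSP = benefit * q * v
v = 1/(1+i) = 0.943396
NSP = 429379 * 0.01 * 0.943396
= 4050.7453


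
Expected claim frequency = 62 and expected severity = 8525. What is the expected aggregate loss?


E[S] = E[N] * E[X]
= 62 * 8525
= 528550


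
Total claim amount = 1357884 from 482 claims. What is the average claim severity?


severity = total / number
= 1357884 / 482
= 2817.1867


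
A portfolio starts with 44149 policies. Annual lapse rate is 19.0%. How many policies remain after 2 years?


remaining = initial * (1 - lapse)^years
= 44149 * (1 - 0.19)^2
= 44149 * 0.6561
= 28966.1589


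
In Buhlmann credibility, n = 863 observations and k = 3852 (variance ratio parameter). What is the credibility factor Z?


Z = n / (n + k)
= 863 / (863 + 3852)
= 863 / 4715
= 0.183


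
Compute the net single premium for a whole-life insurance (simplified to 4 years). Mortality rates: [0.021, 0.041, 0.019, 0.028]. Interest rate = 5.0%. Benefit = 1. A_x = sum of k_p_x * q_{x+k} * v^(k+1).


v = 0.952381
Year 0: k_p_x=1.0, q=0.021, term=0.02
Year 1: k_p_x=0.979, q=0.041, term=0.036407
Year 2: k_p_x=0.938861, q=0.019, term=0.015409
Year 3: k_p_x=0.921023, q=0.028, term=0.021216
A_x = 0.093


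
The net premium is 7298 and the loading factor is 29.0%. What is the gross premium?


Gross = net * (1 + loading)
= 7298 * (1 + 0.29)
= 7298 * 1.29
= 9414.42


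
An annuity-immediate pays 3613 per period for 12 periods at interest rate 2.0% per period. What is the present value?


PV = PMT * (1 - (1+i)^(-n)) / i
= 3613 * (1 - (1+0.02)^(-12)) / 0.02
= 3613 * (1 - 0.788493) / 0.02
= 3613 * 10.575341
= 38208.7078


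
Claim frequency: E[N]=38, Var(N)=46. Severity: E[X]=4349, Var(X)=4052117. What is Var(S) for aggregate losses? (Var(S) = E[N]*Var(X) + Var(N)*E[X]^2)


Var(S) = E[N]*Var(X) + Var(N)*E[X]^2
= 38*4052117 + 46*4349^2
= 153980446 + 870034846
= 1.0240e+09


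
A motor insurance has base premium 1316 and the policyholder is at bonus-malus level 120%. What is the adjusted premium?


adjusted = base * BM_level / 100
= 1316 * 120 / 100
= 1316 * 1.2
= 1579.2


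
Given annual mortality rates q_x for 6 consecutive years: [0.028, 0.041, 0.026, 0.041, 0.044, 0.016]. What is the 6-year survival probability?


p_k = 1 - q_k for each year
Survival = product of (1 - q_k)
= 0.972 * 0.959 * 0.974 * 0.959 * 0.956 * 0.984
= 0.8191


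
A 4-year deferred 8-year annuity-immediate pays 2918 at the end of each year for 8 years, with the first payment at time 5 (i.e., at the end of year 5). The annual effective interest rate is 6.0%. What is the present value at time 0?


PV at time 4 of the 8-year annuity-immediate:
a_n = 2918 * (1-(1+0.06)^(-8))/0.06 = 18120.1783
Discount back 4 years to time 0:
PV = 18120.1783 * (1+0.06)^(-4)
= 18120.1783 * 0.792094
= 14352.8784
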